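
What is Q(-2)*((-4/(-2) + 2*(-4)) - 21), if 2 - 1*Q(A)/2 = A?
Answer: -216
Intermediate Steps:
Q(A) = 4 - 2*A
Q(-2)*((-4/(-2) + 2*(-4)) - 21) = (4 - 2*(-2))*((-4/(-2) + 2*(-4)) - 21) = (4 + 4)*((-4*(-½) - 8) - 21) = 8*((2 - 8) - 21) = 8*(-6 - 21) = 8*(-27) = -216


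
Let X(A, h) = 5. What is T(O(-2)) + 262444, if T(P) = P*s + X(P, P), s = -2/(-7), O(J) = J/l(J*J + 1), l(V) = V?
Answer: 9185711/35 ≈ 2.6245e+5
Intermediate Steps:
O(J) = J/(1 + J**2) (O(J) = J/(J*J + 1) = J/(J**2 + 1) = J/(1 + J**2))
s = 2/7 (s = -2*(-1/7) = 2/7 ≈ 0.28571)
T(P) = 5 + 2*P/7 (T(P) = P*(2/7) + 5 = 2*P/7 + 5 = 5 + 2*P/7)
T(O(-2)) + 262444 = (5 + 2*(-2/(1 + (-2)**2))/7) + 262444 = (5 + 2*(-2/(1 + 4))/7) + 262444 = (5 + 2*(-2/5)/7) + 262444 = (5 + 2*(-2*1/5)/7) + 262444 = (5 + (2/7)*(-2/5)) + 262444 = (5 - 4/35) + 262444 = 171/35 + 262444 = 9185711/35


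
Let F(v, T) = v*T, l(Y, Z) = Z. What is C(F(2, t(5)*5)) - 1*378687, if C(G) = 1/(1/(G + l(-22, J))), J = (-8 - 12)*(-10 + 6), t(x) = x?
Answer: -378557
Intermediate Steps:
J = 80 (J = -20*(-4) = 80)
F(v, T) = T*v
C(G) = 80 + G (C(G) = 1/(1/(G + 80)) = 1/(1/(80 + G)) = 80 + G)
C(F(2, t(5)*5)) - 1*378687 = (80 + (5*5)*2) - 1*378687 = (80 + 25*2) - 378687 = (80 + 50) - 378687 = 130 - 378687 = -378557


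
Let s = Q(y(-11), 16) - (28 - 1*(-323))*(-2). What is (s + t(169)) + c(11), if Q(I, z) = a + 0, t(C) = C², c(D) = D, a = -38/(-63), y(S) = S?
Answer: 1844300/63 ≈ 29275.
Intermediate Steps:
a = 38/63 (a = -38*(-1/63) = 38/63 ≈ 0.60317)
Q(I, z) = 38/63 (Q(I, z) = 38/63 + 0 = 38/63)
s = 44264/63 (s = 38/63 - (28 - 1*(-323))*(-2) = 38/63 - (28 + 323)*(-2) = 38/63 - 351*(-2) = 38/63 - 1*(-702) = 38/63 + 702 = 44264/63 ≈ 702.60)
(s + t(169)) + c(11) = (44264/63 + 169²) + 11 = (44264/63 + 28561) + 11 = 1843607/63 + 11 = 1844300/63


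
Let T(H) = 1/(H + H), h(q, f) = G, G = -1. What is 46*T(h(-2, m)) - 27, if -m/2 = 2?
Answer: -50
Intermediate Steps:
m = -4 (m = -2*2 = -4)
h(q, f) = -1
T(H) = 1/(2*H)
46*T(h(-2, m)) - 27 = 46*((½)/(-1)) - 27 = 46*((½)*(-1)) - 27 = 46*(-½) - 27 = -23 - 27 = -50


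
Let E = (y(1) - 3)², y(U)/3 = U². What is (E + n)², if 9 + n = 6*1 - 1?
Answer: 16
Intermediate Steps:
n = -4 (n = -9 + (6*1 - 1) = -9 + (6 - 1) = -9 + 5 = -4)
y(U) = 3*U²
E = 0 (E = (3*1² - 3)² = (3*1 - 3)² = (3 - 3)² = 0² = 0)
(E + n)² = (0 - 4)² = (-4)² = 16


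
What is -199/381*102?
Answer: -6766/127 ≈ -53.276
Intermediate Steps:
-199/381*102 = -6766/127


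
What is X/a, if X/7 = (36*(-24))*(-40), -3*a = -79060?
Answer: 36288/3953 ≈ 9.1799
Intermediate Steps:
a = 79060/3 (a = -⅓*(-79060) = 79060/3 ≈ 26353.)
X = 241920 (X = 7*((36*(-24))*(-40)) = 7*(-864*(-40)) = 7*34560 = 241920)
X/a = 241920/(79060/3) = 241920*(3/79060) = 36288/3953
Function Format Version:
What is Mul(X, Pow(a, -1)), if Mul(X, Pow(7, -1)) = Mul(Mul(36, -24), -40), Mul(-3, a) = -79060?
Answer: Rational(36288, 3953) ≈ 9.1799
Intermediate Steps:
a = Rational(79060, 3) (a = Mul(Rational(-1, 3), -79060) = Rational(79060, 3) ≈ 26353.)
X = 241920 (X = Mul(7, Mul(Mul(36, -24), -40)) = Mul(7, Mul(-864, -40)) = Mul(7, 34560) = 241920)
Mul(X, Pow(a, -1)) = Mul(241920, Pow(Rational(79060, 3), -1)) = Mul(241920, Rational(3, 79060)) = Rational(36288, 3953)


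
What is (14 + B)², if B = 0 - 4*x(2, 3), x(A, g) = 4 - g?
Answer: 100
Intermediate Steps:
B = -4 (B = 0 - 4*(4 - 1*3) = 0 - 4*(4 - 3) = 0 - 4*1 = 0 - 4 = -4)
(14 + B)² = (14 - 4)² = 10² = 100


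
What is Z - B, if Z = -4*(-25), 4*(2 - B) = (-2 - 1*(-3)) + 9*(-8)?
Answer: 321/4 ≈ 80.250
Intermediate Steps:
B = 79/4 (B = 2 - ((-2 - 1*(-3)) + 9*(-8))/4 = 2 - ((-2 + 3) - 72)/4 = 2 - (1 - 72)/4 = 2 - 1/4*(-71) = 2 + 71/4 = 79/4 ≈ 19.750)
Z = 100
Z - B = 100 - 1*79/4 = 100 - 79/4 = 321/4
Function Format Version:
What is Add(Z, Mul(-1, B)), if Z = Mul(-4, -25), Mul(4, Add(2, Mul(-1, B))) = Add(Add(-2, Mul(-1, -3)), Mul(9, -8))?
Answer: Rational(321, 4) ≈ 80.250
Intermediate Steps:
B = Rational(79, 4) (B = Add(2, Mul(Rational(-1, 4), Add(Add(-2, Mul(-1, -3)), Mul(9, -8)))) = Add(2, Mul(Rational(-1, 4), Add(Add(-2, 3), -72))) = Add(2, Mul(Rational(-1, 4), Add(1, -72))) = Add(2, Mul(Rational(-1, 4), -71)) = Add(2, Rational(71, 4)) = Rational(79, 4) ≈ 19.750)
Z = 100
Add(Z, Mul(-1, B)) = Add(100, Mul(-1, Rational(79, 4))) = Add(100, Rational(-79, 4)) = Rational(321, 4)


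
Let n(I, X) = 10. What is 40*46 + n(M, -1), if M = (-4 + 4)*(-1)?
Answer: 1850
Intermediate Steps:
M = 0 (M = 0*(-1) = 0)
40*46 + n(M, -1) = 40*46 + 10 = 1840 + 10 = 1850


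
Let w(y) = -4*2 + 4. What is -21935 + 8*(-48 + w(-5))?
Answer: -22351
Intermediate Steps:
w(y) = -4 (w(y) = -8 + 4 = -4)
-21935 + 8*(-48 + w(-5)) = -21935 + 8*(-48 - 4) = -21935 + 8*(-52) = -21935 - 416 = -22351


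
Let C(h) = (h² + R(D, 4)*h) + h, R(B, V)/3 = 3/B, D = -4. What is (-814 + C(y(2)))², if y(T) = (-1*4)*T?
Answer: 547600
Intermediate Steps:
y(T) = -4*T
R(B, V) = 9/B (R(B, V) = 3*(3/B) = 9/B)
C(h) = h² - 5*h/4 (C(h) = (h² + (9/(-4))*h) + h = (h² + (9*(-¼))*h) + h = (h² - 9*h/4) + h = h² - 5*h/4)
(-814 + C(y(2)))² = (-814 + (-4*2)*(-5 + 4*(-4*2))/4)² = (-814 + (¼)*(-8)*(-5 + 4*(-8)))² = (-814 + (¼)*(-8)*(-5 - 32))² = (-814 + (¼)*(-8)*(-37))² = (-814 + 74)² = (-740)² = 547600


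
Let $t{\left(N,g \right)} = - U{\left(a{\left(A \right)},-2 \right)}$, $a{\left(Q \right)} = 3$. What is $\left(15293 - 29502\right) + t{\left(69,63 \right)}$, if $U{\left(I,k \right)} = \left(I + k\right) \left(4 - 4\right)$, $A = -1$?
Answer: $-14209$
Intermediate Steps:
$U{\left(I,k \right)} = 0$ ($U{\left(I,k \right)} = \left(I + k\right) 0 = 0$)
$t{\left(N,g \right)} = 0$ ($t{\left(N,g \right)} = \left(-1\right) 0 = 0$)
$\left(15293 - 29502\right) + t{\left(69,63 \right)} = \left(15293 - 29502\right) + 0 = -14209 + 0 = -14209$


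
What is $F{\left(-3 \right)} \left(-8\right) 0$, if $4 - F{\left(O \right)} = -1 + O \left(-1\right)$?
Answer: $0$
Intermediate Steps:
$F{\left(O \right)} = 5 + O$ ($F{\left(O \right)} = 4 - \left(-1 + O \left(-1\right)\right) = 4 - \left(-1 - O\right) = 4 + \left(1 + O\right) = 5 + O$)
$F{\left(-3 \right)} \left(-8\right) 0 = \left(5 - 3\right) \left(-8\right) 0 = 2 \left(-8\right) 0 = \left(-16\right) 0 = 0$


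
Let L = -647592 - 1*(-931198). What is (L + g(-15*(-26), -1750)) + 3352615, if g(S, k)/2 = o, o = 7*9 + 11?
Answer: 3636369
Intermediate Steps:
L = 283606 (L = -647592 + 931198 = 283606)
o = 74 (o = 63 + 11 = 74)
g(S, k) = 148 (g(S, k) = 2*74 = 148)
(L + g(-15*(-26), -1750)) + 3352615 = (283606 + 148) + 3352615 = 283754 + 3352615 = 3636369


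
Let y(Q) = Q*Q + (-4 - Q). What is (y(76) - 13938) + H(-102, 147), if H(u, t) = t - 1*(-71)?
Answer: -8024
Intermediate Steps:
H(u, t) = 71 + t (H(u, t) = t + 71 = 71 + t)
y(Q) = -4 + Q**2 - Q (y(Q) = Q**2 + (-4 - Q) = -4 + Q**2 - Q)
(y(76) - 13938) + H(-102, 147) = ((-4 + 76**2 - 1*76) - 13938) + (71 + 147) = ((-4 + 5776 - 76) - 13938) + 218 = (5696 - 13938) + 218 = -8242 + 218 = -8024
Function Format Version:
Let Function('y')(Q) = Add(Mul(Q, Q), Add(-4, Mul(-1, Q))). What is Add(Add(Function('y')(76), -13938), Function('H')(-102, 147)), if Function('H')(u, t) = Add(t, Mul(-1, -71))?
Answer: -8024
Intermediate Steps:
Function('H')(u, t) = Add(71, t) (Function('H')(u, t) = Add(t, 71) = Add(71, t))
Function('y')(Q) = Add(-4, Pow(Q, 2), Mul(-1, Q)) (Function('y')(Q) = Add(Pow(Q, 2), Add(-4, Mul(-1, Q))) = Add(-4, Pow(Q, 2), Mul(-1, Q)))
Add(Add(Function('y')(76), -13938), Function('H')(-102, 147)) = Add(Add(Add(-4, Pow(76, 2), Mul(-1, 76)), -13938), Add(71, 147)) = Add(Add(Add(-4, 5776, -76), -13938), 218) = Add(Add(5696, -13938), 218) = Add(-8242, 218) = -8024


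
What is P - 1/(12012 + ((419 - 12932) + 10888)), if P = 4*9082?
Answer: 377338935/10387 ≈ 36328.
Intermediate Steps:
P = 36328
P - 1/(12012 + ((419 - 12932) + 10888)) = 36328 - 1/(12012 + ((419 - 12932) + 10888)) = 36328 - 1/(12012 + (-12513 + 10888)) = 36328 - 1/(12012 - 1625) = 36328 - 1/10387 = 377338935/10387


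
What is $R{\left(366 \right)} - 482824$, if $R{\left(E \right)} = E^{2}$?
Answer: $-348868$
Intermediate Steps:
$R{\left(366 \right)} - 482824 = 366^{2} - 482824 = 133956 - 482824 = -348868$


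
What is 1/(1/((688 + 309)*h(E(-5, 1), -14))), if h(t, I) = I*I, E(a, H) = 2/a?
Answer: 195412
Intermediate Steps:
h(t, I) = I**2
1/(1/((688 + 309)*h(E(-5, 1), -14))) = 1/(1/((688 + 309)*((-14)**2))) = 1/(1/(997*196)) = 1/((1/997)*(1/196)) = 1/(1/195412) = 195412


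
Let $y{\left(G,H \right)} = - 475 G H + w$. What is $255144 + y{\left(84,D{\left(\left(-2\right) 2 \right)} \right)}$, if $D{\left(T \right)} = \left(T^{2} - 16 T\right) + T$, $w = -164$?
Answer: $-2777420$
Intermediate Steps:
$D{\left(T \right)} = T^{2} - 15 T$
$y{\left(G,H \right)} = -164 - 475 G H$ ($y{\left(G,H \right)} = - 475 G H - 164 = -164 - 475 G H$)
$255144 + y{\left(84,D{\left(\left(-2\right) 2 \right)} \right)} = 255144 - \left(164 + 39900 \left(-2\right) 2 \left(-15 - 4\right)\right) = 255144 - \left(164 + 39900 \left(- 4 \left(-15 - 4\right)\right)\right) = 255144 - \left(164 + 39900 \left(\left(-4\right) \left(-19\right)\right)\right) = 255144 - \left(164 + 39900 \cdot 76\right) = 255144 - 3032564 = -2777420$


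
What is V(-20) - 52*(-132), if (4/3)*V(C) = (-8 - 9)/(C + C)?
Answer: 1098291/160 ≈ 6864.3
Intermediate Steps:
V(C) = -51/(8*C) (V(C) = 3*((-8 - 9)/(C + C))/4 = 3*(-17*1/(2*C))/4 = 3*(-17/(2*C))/4 = -51/(8*C))
V(-20) - 52*(-132) = -51/8/(-20) - 52*(-132) = -51/8*(-1/20) + 6864 = 51/160 + 6864 = 1098291/160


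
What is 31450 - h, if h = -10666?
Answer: 42116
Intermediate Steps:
31450 - h = 31450 - 1*(-10666) = 31450 + 10666 = 42116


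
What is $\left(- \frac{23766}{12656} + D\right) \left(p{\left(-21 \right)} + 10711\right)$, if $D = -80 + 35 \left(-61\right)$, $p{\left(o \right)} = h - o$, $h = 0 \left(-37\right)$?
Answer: $- \frac{37638205249}{1582} \approx -2.3792 \cdot 10^{7}$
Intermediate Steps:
$h = 0$
$p{\left(o \right)} = - o$ ($p{\left(o \right)} = 0 - o = - o$)
$D = -2215$ ($D = -80 - 2135 = -2215$)
$\left(- \frac{23766}{12656} + D\right) \left(p{\left(-21 \right)} + 10711\right) = \left(- \frac{23766}{12656} - 2215\right) \left(\left(-1\right) \left(-21\right) + 10711\right) = \left(\left(-23766\right) \frac{1}{12656} - 2215\right) \left(21 + 10711\right) = \left(- \frac{11883}{6328} - 2215\right) 10732 = \left(- \frac{14028403}{6328}\right) 10732 = - \frac{37638205249}{1582}$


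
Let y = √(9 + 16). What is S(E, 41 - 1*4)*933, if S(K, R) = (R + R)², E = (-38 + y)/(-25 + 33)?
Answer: 5109108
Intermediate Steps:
y = 5 (y = √25 = 5)
E = -33/8 (E = (-38 + 5)/(-25 + 33) = -33/8 ≈ -4.1250)
S(K, R) = 4*R² (S(K, R) = (2*R)² = 4*R²)
S(E, 41 - 1*4)*933 = (4*(41 - 1*4)²)*933 = (4*(41 - 4)²)*933 = (4*37²)*933 = (4*1369)*933 = 5476*933 = 5109108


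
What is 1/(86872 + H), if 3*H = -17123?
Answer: 3/243493 ≈ 1.2321e-5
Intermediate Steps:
H = -17123/3 (H = (⅓)*(-17123) = -17123/3 ≈ -5707.7)
1/(86872 + H) = 1/(86872 - 17123/3) = 1/(243493/3) = 3/243493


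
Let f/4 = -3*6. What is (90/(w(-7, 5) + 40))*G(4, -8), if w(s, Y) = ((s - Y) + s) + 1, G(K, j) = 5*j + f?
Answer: -5040/11 ≈ -458.18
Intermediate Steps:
f = -72 (f = 4*(-3*6) = 4*(-18) = -72)
G(K, j) = -72 + 5*j (G(K, j) = 5*j - 72 = -72 + 5*j)
w(s, Y) = 1 - Y + 2*s (w(s, Y) = (-Y + 2*s) + 1 = 1 - Y + 2*s)
(90/(w(-7, 5) + 40))*G(4, -8) = (90/((1 - 1*5 + 2*(-7)) + 40))*(-72 + 5*(-8)) = (90/((1 - 5 - 14) + 40))*(-72 - 40) = (90/(-18 + 40))*(-112) = (90/22)*(-112) = ((1/22)*90)*(-112) = (45/11)*(-112) = -5040/11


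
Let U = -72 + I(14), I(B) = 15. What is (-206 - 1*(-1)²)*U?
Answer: 11799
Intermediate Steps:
U = -57 (U = -72 + 15 = -57)
(-206 - 1*(-1)²)*U = (-206 - 1*(-1)²)*(-57) = (-206 - 1*1)*(-57) = (-206 - 1)*(-57) = -207*(-57) = 11799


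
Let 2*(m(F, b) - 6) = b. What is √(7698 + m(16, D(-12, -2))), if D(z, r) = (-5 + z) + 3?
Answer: √7697 ≈ 87.733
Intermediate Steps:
D(z, r) = -2 + z
m(F, b) = 6 + b/2
√(7698 + m(16, D(-12, -2))) = √(7698 + (6 + (-2 - 12)/2)) = √(7698 + (6 + (½)*(-14))) = √(7698 + (6 - 7)) = √(7698 - 1) = √7697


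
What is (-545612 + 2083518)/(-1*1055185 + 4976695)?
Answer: 768953/1960755 ≈ 0.39217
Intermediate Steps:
(-545612 + 2083518)/(-1*1055185 + 4976695) = 1537906/(-1055185 + 4976695) = 1537906/3921510 = 1537906*(1/3921510) = 768953/1960755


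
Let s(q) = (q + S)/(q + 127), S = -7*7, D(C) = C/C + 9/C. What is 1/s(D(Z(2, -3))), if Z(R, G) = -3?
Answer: -125/51 ≈ -2.4510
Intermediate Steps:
D(C) = 1 + 9/C
S = -49
s(q) = (-49 + q)/(127 + q) (s(q) = (q - 49)/(q + 127) = (-49 + q)/(127 + q))
1/s(D(Z(2, -3))) = 1/((-49 + (9 - 3)/(-3))/(127 + (9 - 3)/(-3))) = 1/((-49 - ⅓*6)/(127 - ⅓*6)) = 1/((-49 - 2)/(127 - 2)) = 1/(-51/125) = -125/51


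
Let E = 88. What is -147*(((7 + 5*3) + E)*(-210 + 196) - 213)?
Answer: 257691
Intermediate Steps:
-147*(((7 + 5*3) + E)*(-210 + 196) - 213) = -147*(((7 + 5*3) + 88)*(-210 + 196) - 213) = -147*(((7 + 15) + 88)*(-14) - 213) = -147*((22 + 88)*(-14) - 213) = -147*(110*(-14) - 213) = -147*(-1540 - 213) = -147*(-1753) = 257691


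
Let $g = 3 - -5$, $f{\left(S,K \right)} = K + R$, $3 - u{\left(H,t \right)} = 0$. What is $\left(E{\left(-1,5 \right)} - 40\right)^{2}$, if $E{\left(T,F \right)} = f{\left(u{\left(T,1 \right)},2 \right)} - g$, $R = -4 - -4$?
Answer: $2116$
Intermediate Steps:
$R = 0$ ($R = -4 + 4 = 0$)
$u{\left(H,t \right)} = 3$ ($u{\left(H,t \right)} = 3 - 0 = 3 + 0 = 3$)
$f{\left(S,K \right)} = K$ ($f{\left(S,K \right)} = K + 0 = K$)
$g = 8$ ($g = 3 + 5 = 8$)
$E{\left(T,F \right)} = -6$ ($E{\left(T,F \right)} = 2 - 8 = -6$)
$\left(E{\left(-1,5 \right)} - 40\right)^{2} = \left(-6 - 40\right)^{2} = \left(-46\right)^{2} = 2116$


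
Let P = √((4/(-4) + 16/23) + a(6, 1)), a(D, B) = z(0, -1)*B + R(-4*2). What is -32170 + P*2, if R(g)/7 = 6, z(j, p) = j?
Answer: -32170 + 2*√22057/23 ≈ -32157.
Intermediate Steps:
R(g) = 42 (R(g) = 7*6 = 42)
a(D, B) = 42 (a(D, B) = 0*B + 42 = 0 + 42 = 42)
P = √22057/23 (P = √((4/(-4) + 16/23) + 42) = √((4*(-¼) + 16*(1/23)) + 42) = √((-1 + 16/23) + 42) = √(-7/23 + 42) = √(959/23) = √22057/23 ≈ 6.4572)
-32170 + P*2 = -32170 + (√22057/23)*2 = -32170 + 2*√22057/23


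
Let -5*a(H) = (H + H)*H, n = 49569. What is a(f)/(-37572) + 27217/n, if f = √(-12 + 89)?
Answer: 9176737/16688230 ≈ 0.54989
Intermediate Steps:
f = √77 ≈ 8.7750
a(H) = -2*H²/5 (a(H) = -(H + H)*H/5 = -2*H*H/5 = -2*H²/5)
a(f)/(-37572) + 27217/n = -2*(√77)²/5/(-37572) + 27217/49569 = -⅖*77*(-1/37572) + 27217*(1/49569) = -154/5*(-1/37572) + 27217/49569 = 77/93930 + 27217/49569 = 9176737/16688230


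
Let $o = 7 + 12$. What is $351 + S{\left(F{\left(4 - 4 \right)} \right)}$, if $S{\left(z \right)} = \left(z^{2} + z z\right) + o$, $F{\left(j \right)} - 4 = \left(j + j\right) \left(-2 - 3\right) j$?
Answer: $402$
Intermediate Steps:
$o = 19$
$F{\left(j \right)} = 4 - 10 j^{2}$ ($F{\left(j \right)} = 4 + \left(j + j\right) \left(-2 - 3\right) j = 4 + 2 j \left(-5\right) j = 4 + - 10 j j = 4 - 10 j^{2}$)
$S{\left(z \right)} = 19 + 2 z^{2}$ ($S{\left(z \right)} = \left(z^{2} + z z\right) + 19 = \left(z^{2} + z^{2}\right) + 19 = 2 z^{2} + 19 = 19 + 2 z^{2}$)
$351 + S{\left(F{\left(4 - 4 \right)} \right)} = 351 + \left(19 + 2 \left(4 - 10 \left(4 - 4\right)^{2}\right)^{2}\right) = 351 + \left(19 + 2 \left(4 - 10 \cdot 0^{2}\right)^{2}\right) = 351 + \left(19 + 2 \left(4 - 0\right)^{2}\right) = 351 + \left(19 + 2 \left(4 + 0\right)^{2}\right) = 351 + \left(19 + 2 \cdot 4^{2}\right) = 351 + \left(19 + 2 \cdot 16\right) = 351 + \left(19 + 32\right) = 351 + 51 = 402$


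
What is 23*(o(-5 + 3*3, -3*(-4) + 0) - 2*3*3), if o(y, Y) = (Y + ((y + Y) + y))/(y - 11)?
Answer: -3634/7 ≈ -519.14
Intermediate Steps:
o(y, Y) = (2*Y + 2*y)/(-11 + y) (o(y, Y) = (Y + ((Y + y) + y))/(-11 + y) = (Y + (Y + 2*y))/(-11 + y) = (2*Y + 2*y)/(-11 + y))
23*(o(-5 + 3*3, -3*(-4) + 0) - 2*3*3) = 23*(2*((-3*(-4) + 0) + (-5 + 3*3))/(-11 + (-5 + 3*3)) - 2*3*3) = 23*(2*((12 + 0) + (-5 + 9))/(-11 + (-5 + 9)) - 6*3) = 23*(2*(12 + 4)/(-11 + 4) - 18) = 23*(2*16/(-7) - 18) = 23*(2*(-1/7)*16 - 18) = 23*(-32/7 - 18) = 23*(-158/7) = -3634/7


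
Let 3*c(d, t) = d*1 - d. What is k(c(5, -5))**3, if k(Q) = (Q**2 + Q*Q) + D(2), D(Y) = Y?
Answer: 8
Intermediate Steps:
c(d, t) = 0 (c(d, t) = (d*1 - d)/3 = (d - d)/3 = (1/3)*0 = 0)
k(Q) = 2 + 2*Q**2 (k(Q) = (Q**2 + Q*Q) + 2 = (Q**2 + Q**2) + 2 = 2*Q**2 + 2 = 2 + 2*Q**2)
k(c(5, -5))**3 = (2 + 2*0**2)**3 = (2 + 2*0)**3 = (2 + 0)**3 = 2**3 = 8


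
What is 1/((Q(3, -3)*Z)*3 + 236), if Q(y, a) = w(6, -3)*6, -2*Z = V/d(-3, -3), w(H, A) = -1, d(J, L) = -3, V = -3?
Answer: 1/245 ≈ 0.0040816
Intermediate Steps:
Z = -1/2 (Z = -(-3)/(2*(-3)) = -(-3)*(-1)/(2*3) = -1/2*1 = -1/2 ≈ -0.50000)
Q(y, a) = -6 (Q(y, a) = -1*6 = -6)
1/((Q(3, -3)*Z)*3 + 236) = 1/(-6*(-1/2)*3 + 236) = 1/(3*3 + 236) = 1/(9 + 236) = 1/245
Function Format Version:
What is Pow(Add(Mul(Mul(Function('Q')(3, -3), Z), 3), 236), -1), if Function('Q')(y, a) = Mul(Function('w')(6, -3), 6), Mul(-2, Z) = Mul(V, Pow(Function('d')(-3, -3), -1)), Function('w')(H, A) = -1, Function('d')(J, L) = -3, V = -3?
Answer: Rational(1, 245) ≈ 0.0040816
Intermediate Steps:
Z = Rational(-1, 2) (Z = Mul(Rational(-1, 2), Mul(-3, Pow(-3, -1))) = Mul(Rational(-1, 2), Mul(-3, Rational(-1, 3))) = Mul(Rational(-1, 2), 1) = Rational(-1, 2) ≈ -0.50000)
Function('Q')(y, a) = -6 (Function('Q')(y, a) = Mul(-1, 6) = -6)
Pow(Add(Mul(Mul(Function('Q')(3, -3), Z), 3), 236), -1) = Pow(Add(Mul(Mul(-6, Rational(-1, 2)), 3), 236), -1) = Pow(Add(Mul(3, 3), 236), -1) = Pow(Add(9, 236), -1) = Pow(245, -1) = Rational(1, 245)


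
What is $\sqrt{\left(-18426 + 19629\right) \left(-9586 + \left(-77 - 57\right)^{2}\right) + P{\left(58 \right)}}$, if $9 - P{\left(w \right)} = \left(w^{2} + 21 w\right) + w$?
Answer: $\sqrt{10064479} \approx 3172.5$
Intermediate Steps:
$P{\left(w \right)} = 9 - w^{2} - 22 w$ ($P{\left(w \right)} = 9 - \left(\left(w^{2} + 21 w\right) + w\right) = 9 - \left(w^{2} + 22 w\right) = 9 - w^{2} - 22 w$)
$\sqrt{\left(-18426 + 19629\right) \left(-9586 + \left(-77 - 57\right)^{2}\right) + P{\left(58 \right)}} = \sqrt{\left(-18426 + 19629\right) \left(-9586 + \left(-77 - 57\right)^{2}\right) - 4631} = \sqrt{1203 \left(-9586 + \left(-134\right)^{2}\right) - 4631} = \sqrt{1203 \left(-9586 + 17956\right) - 4631} = \sqrt{1203 \cdot 8370 - 4631} = \sqrt{10069110 - 4631} = \sqrt{10064479}$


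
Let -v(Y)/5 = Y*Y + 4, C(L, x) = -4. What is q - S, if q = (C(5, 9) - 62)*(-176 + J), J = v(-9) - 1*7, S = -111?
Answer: 40239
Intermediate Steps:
v(Y) = -20 - 5*Y² (v(Y) = -5*(Y*Y + 4) = -5*(Y² + 4) = -5*(4 + Y²) = -20 - 5*Y²)
J = -432 (J = (-20 - 5*(-9)²) - 1*7 = (-20 - 5*81) - 7 = (-20 - 405) - 7 = -425 - 7 = -432)
q = 40128 (q = (-4 - 62)*(-176 - 432) = -66*(-608) = 40128)
q - S = 40128 - 1*(-111) = 40128 + 111 = 40239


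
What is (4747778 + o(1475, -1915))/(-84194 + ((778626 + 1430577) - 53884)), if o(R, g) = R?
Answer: 4749253/2071125 ≈ 2.2931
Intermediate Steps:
(4747778 + o(1475, -1915))/(-84194 + ((778626 + 1430577) - 53884)) = (4747778 + 1475)/(-84194 + ((778626 + 1430577) - 53884)) = 4749253/(-84194 + (2209203 - 53884)) = 4749253/(-84194 + 2155319) = 4749253/2071125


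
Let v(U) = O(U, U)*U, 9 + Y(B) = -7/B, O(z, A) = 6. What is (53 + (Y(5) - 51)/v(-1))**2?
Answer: 3598609/900 ≈ 3998.5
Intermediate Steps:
Y(B) = -9 - 7/B
v(U) = 6*U
(53 + (Y(5) - 51)/v(-1))**2 = (53 + ((-9 - 7/5) - 51)/((6*(-1))))**2 = (53 + ((-9 - 7*1/5) - 51)/(-6))**2 = (53 + ((-9 - 7/5) - 51)*(-1/6))**2 = (53 + (-52/5 - 51)*(-1/6))**2 = (53 - 307/5*(-1/6))**2 = (53 + 307/30)**2 = (1897/30)**2 = 3598609/900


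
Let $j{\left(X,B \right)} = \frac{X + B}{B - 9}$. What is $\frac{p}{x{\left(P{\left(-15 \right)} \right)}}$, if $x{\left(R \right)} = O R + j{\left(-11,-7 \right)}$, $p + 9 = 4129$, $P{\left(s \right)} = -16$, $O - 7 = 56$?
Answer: $- \frac{6592}{1611} \approx -4.0919$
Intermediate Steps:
$O = 63$ ($O = 7 + 56 = 63$)
$j{\left(X,B \right)} = \frac{B + X}{-9 + B}$
$p = 4120$ ($p = -9 + 4129 = 4120$)
$x{\left(R \right)} = \frac{9}{8} + 63 R$ ($x{\left(R \right)} = 63 R + \frac{-7 - 11}{-9 - 7} = 63 R + \frac{1}{-16} \left(-18\right) = 63 R - - \frac{9}{8} = 63 R + \frac{9}{8} = \frac{9}{8} + 63 R$)
$\frac{p}{x{\left(P{\left(-15 \right)} \right)}} = \frac{4120}{\frac{9}{8} + 63 \left(-16\right)} = \frac{4120}{\frac{9}{8} - 1008} = \frac{4120}{- \frac{8055}{8}} = 4120 \left(- \frac{8}{8055}\right) = - \frac{6592}{1611}$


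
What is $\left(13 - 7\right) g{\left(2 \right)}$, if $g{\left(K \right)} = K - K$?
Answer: $0$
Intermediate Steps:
$g{\left(K \right)} = 0$
$\left(13 - 7\right) g{\left(2 \right)} = \left(13 - 7\right) 0 = 6 \cdot 0 = 0$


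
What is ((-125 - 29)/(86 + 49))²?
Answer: 23716/18225 ≈ 1.3013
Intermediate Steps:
((-125 - 29)/(86 + 49))² = (-154/135)² = 23716/18225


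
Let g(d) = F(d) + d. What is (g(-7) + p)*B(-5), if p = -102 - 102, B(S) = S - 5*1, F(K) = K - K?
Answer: 2110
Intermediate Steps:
F(K) = 0
B(S) = -5 + S (B(S) = S - 5 = -5 + S)
g(d) = d (g(d) = 0 + d = d)
p = -204
(g(-7) + p)*B(-5) = (-7 - 204)*(-5 - 5) = -211*(-10) = 2110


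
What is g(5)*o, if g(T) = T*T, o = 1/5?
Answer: 5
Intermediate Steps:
o = ⅕ ≈ 0.20000
g(T) = T²
g(5)*o = 5²*(⅕) = 25*(⅕) = 5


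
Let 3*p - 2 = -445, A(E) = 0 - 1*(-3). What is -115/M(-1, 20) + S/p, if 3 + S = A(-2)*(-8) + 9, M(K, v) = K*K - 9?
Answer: 51377/3544 ≈ 14.497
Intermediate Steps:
A(E) = 3 (A(E) = 0 + 3 = 3)
M(K, v) = -9 + K² (M(K, v) = K² - 9 = -9 + K²)
p = -443/3 (p = ⅔ + (⅓)*(-445) = ⅔ - 445/3 = -443/3 ≈ -147.67)
S = -18 (S = -3 + (3*(-8) + 9) = -3 + (-24 + 9) = -3 - 15 = -18)
-115/M(-1, 20) + S/p = -115/(-9 + (-1)²) - 18/(-443/3) = -115/(-9 + 1) - 18*(-3/443) = -115/(-8) + 54/443 = -115*(-⅛) + 54/443 = 115/8 + 54/443 = 51377/3544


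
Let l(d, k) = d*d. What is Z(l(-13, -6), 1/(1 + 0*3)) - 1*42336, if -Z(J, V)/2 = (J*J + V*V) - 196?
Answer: -99068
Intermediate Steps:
l(d, k) = d²
Z(J, V) = 392 - 2*J² - 2*V² (Z(J, V) = -2*((J*J + V*V) - 196) = -2*((J² + V²) - 196) = -2*(-196 + J² + V²) = 392 - 2*J² - 2*V²)
Z(l(-13, -6), 1/(1 + 0*3)) - 1*42336 = (392 - 2*((-13)²)² - 2/(1 + 0*3)²) - 1*42336 = (392 - 2*169² - 2/(1 + 0)²) - 42336 = (392 - 2*28561 - 2*(1/1)²) - 42336 = (392 - 57122 - 2*1²) - 42336 = (392 - 57122 - 2*1) - 42336 = (392 - 57122 - 2) - 42336 = -56732 - 42336 = -99068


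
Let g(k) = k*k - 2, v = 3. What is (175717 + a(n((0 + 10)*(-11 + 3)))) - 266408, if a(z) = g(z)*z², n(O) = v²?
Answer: -84292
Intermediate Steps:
g(k) = -2 + k² (g(k) = k² - 2 = -2 + k²)
n(O) = 9 (n(O) = 3² = 9)
a(z) = z²*(-2 + z²) (a(z) = (-2 + z²)*z² = z²*(-2 + z²))
(175717 + a(n((0 + 10)*(-11 + 3)))) - 266408 = (175717 + 9²*(-2 + 9²)) - 266408 = (175717 + 81*(-2 + 81)) - 266408 = (175717 + 81*79) - 266408 = (175717 + 6399) - 266408 = 182116 - 266408 = -84292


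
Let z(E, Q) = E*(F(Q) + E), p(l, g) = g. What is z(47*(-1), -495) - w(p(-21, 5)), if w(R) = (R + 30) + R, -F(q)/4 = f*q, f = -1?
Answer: 95229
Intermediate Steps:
F(q) = 4*q (F(q) = -(-4)*q = 4*q)
w(R) = 30 + 2*R (w(R) = (30 + R) + R = 30 + 2*R)
z(E, Q) = E*(E + 4*Q) (z(E, Q) = E*(4*Q + E) = E*(E + 4*Q))
z(47*(-1), -495) - w(p(-21, 5)) = (47*(-1))*(47*(-1) + 4*(-495)) - (30 + 2*5) = -47*(-47 - 1980) - (30 + 10) = -47*(-2027) - 1*40 = 95269 - 40 = 95229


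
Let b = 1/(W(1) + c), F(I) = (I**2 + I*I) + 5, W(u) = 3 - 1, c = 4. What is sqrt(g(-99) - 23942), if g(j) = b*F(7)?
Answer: I*sqrt(861294)/6 ≈ 154.68*I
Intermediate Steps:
W(u) = 2
F(I) = 5 + 2*I**2 (F(I) = (I**2 + I**2) + 5 = 2*I**2 + 5 = 5 + 2*I**2)
b = 1/6 (b = 1/(2 + 4) = 1/6 ≈ 0.16667)
g(j) = 103/6 (g(j) = (5 + 2*7**2)/6 = (5 + 2*49)/6 = (5 + 98)/6 = (1/6)*103 = 103/6)
sqrt(g(-99) - 23942) = sqrt(103/6 - 23942) = sqrt(-143549/6) = I*sqrt(861294)/6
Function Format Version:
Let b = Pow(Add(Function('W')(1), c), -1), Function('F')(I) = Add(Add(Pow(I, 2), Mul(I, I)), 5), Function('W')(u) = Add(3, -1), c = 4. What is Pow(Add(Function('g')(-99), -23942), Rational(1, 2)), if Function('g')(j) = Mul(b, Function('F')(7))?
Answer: Mul(Rational(1, 6), I, Pow(861294, Rational(1, 2))) ≈ Mul(154.68, I)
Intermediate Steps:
Function('W')(u) = 2
Function('F')(I) = Add(5, Mul(2, Pow(I, 2))) (Function('F')(I) = Add(Add(Pow(I, 2), Pow(I, 2)), 5) = Add(Mul(2, Pow(I, 2)), 5) = Add(5, Mul(2, Pow(I, 2))))
b = Rational(1, 6) (b = Pow(Add(2, 4), -1) = Pow(6, -1) = Rational(1, 6) ≈ 0.16667)
Function('g')(j) = Rational(103, 6) (Function('g')(j) = Mul(Rational(1, 6), Add(5, Mul(2, Pow(7, 2)))) = Mul(Rational(1, 6), Add(5, Mul(2, 49))) = Mul(Rational(1, 6), Add(5, 98)) = Mul(Rational(1, 6), 103) = Rational(103, 6))
Pow(Add(Function('g')(-99), -23942), Rational(1, 2)) = Pow(Add(Rational(103, 6), -23942), Rational(1, 2)) = Pow(Rational(-143549, 6), Rational(1, 2)) = Mul(Rational(1, 6), I, Pow(861294, Rational(1, 2)))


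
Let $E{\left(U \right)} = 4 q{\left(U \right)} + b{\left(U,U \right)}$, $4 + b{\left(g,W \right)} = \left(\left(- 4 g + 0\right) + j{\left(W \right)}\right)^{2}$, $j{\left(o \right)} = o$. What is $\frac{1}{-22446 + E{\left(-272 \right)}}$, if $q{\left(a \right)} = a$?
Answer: $\frac{1}{642318} \approx 1.5569 \cdot 10^{-6}$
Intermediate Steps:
$b{\left(g,W \right)} = -4 + \left(W - 4 g\right)^{2}$ ($b{\left(g,W \right)} = -4 + \left(\left(- 4 g + 0\right) + W\right)^{2} = -4 + \left(- 4 g + W\right)^{2} = -4 + \left(W - 4 g\right)^{2}$)
$E{\left(U \right)} = -4 + 4 U + 9 U^{2}$ ($E{\left(U \right)} = 4 U + \left(-4 + \left(U - 4 U\right)^{2}\right) = 4 U + \left(-4 + \left(- 3 U\right)^{2}\right) = 4 U + \left(-4 + 9 U^{2}\right) = -4 + 4 U + 9 U^{2}$)
$\frac{1}{-22446 + E{\left(-272 \right)}} = \frac{1}{-22446 + \left(-4 + 4 \left(-272\right) + 9 \left(-272\right)^{2}\right)} = \frac{1}{-22446 - -664764} = \frac{1}{-22446 + 664764} = \frac{1}{642318}$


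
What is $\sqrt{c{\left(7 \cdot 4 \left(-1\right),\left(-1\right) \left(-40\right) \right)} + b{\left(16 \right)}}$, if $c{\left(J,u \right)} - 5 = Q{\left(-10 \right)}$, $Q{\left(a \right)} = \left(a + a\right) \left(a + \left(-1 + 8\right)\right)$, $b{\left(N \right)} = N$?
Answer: $9$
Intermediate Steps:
$Q{\left(a \right)} = 2 a \left(7 + a\right)$ ($Q{\left(a \right)} = 2 a \left(a + 7\right) = 2 a \left(7 + a\right)$)
$c{\left(J,u \right)} = 65$ ($c{\left(J,u \right)} = 5 + 2 \left(-10\right) \left(7 - 10\right) = 5 + 2 \left(-10\right) \left(-3\right) = 5 + 60 = 65$)
$\sqrt{c{\left(7 \cdot 4 \left(-1\right),\left(-1\right) \left(-40\right) \right)} + b{\left(16 \right)}} = \sqrt{65 + 16} = \sqrt{81} = 9$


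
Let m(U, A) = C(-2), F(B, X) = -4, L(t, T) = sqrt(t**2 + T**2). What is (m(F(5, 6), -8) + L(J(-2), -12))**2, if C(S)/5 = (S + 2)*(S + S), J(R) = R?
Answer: 148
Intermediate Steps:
C(S) = 10*S*(2 + S) (C(S) = 5*((S + 2)*(S + S)) = 5*((2 + S)*(2*S)) = 5*(2*S*(2 + S)) = 10*S*(2 + S))
L(t, T) = sqrt(T**2 + t**2)
m(U, A) = 0 (m(U, A) = 10*(-2)*(2 - 2) = 10*(-2)*0 = 0)
(m(F(5, 6), -8) + L(J(-2), -12))**2 = (0 + sqrt((-12)**2 + (-2)**2))**2 = (0 + sqrt(144 + 4))**2 = (0 + sqrt(148))**2 = (0 + 2*sqrt(37))**2 = (2*sqrt(37))**2 = 148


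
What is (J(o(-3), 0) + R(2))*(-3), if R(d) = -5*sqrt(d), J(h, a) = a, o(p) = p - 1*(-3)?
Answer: 15*sqrt(2) ≈ 21.213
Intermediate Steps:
o(p) = 3 + p (o(p) = p + 3 = 3 + p)
(J(o(-3), 0) + R(2))*(-3) = (0 - 5*sqrt(2))*(-3) = -5*sqrt(2)*(-3) = 15*sqrt(2)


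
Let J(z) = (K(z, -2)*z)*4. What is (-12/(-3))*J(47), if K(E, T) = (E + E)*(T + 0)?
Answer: -141376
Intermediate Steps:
K(E, T) = 2*E*T (K(E, T) = (2*E)*T = 2*E*T)
J(z) = -16*z² (J(z) = ((2*z*(-2))*z)*4 = ((-4*z)*z)*4 = -4*z²*4 = -16*z²)
(-12/(-3))*J(47) = (-12/(-3))*(-16*47²) = (-12*(-⅓))*(-16*2209) = 4*(-35344) = -141376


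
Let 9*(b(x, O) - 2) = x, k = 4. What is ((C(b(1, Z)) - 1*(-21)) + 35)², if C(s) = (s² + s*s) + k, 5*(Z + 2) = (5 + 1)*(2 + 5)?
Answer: 31158724/6561 ≈ 4749.1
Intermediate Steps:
Z = 32/5 (Z = -2 + ((5 + 1)*(2 + 5))/5 = -2 + (6*7)/5 = -2 + (⅕)*42 = -2 + 42/5 = 32/5 ≈ 6.4000)
b(x, O) = 2 + x/9
C(s) = 4 + 2*s² (C(s) = (s² + s*s) + 4 = (s² + s²) + 4 = 2*s² + 4 = 4 + 2*s²)
((C(b(1, Z)) - 1*(-21)) + 35)² = (((4 + 2*(2 + (⅑)*1)²) - 1*(-21)) + 35)² = (((4 + 2*(2 + ⅑)²) + 21) + 35)² = (((4 + 2*(19/9)²) + 21) + 35)² = (((4 + 2*(361/81)) + 21) + 35)² = (((4 + 722/81) + 21) + 35)² = ((1046/81 + 21) + 35)² = (2747/81 + 35)² = (5582/81)² = 31158724/6561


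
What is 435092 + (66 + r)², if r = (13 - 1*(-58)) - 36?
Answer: 445293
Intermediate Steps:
r = 35 (r = (13 + 58) - 36 = 71 - 36 = 35)
435092 + (66 + r)² = 435092 + (66 + 35)² = 435092 + 101² = 435092 + 10201 = 445293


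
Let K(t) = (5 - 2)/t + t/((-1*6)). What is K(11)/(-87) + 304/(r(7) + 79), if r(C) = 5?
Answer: 146185/40194 ≈ 3.6370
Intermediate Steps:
K(t) = 3/t - t/6 (K(t) = 3/t + t/(-6) = 3/t + t*(-⅙) = 3/t - t/6)
K(11)/(-87) + 304/(r(7) + 79) = (3/11 - ⅙*11)/(-87) + 304/(5 + 79) = (3*(1/11) - 11/6)*(-1/87) + 304/84 = (3/11 - 11/6)*(-1/87) + 304*(1/84) = -103/66*(-1/87) + 76/21 = 103/5742 + 76/21 = 146185/40194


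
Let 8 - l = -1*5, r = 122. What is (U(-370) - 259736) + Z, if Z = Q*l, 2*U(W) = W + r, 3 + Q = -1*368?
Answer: -264683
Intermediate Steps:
Q = -371 (Q = -3 - 1*368 = -3 - 368 = -371)
l = 13 (l = 8 - (-1)*5 = 8 - 1*(-5) = 8 + 5 = 13)
U(W) = 61 + W/2 (U(W) = (W + 122)/2 = (122 + W)/2 = 61 + W/2)
Z = -4823 (Z = -371*13 = -4823)
(U(-370) - 259736) + Z = ((61 + (1/2)*(-370)) - 259736) - 4823 = ((61 - 185) - 259736) - 4823 = (-124 - 259736) - 4823 = -259860 - 4823 = -264683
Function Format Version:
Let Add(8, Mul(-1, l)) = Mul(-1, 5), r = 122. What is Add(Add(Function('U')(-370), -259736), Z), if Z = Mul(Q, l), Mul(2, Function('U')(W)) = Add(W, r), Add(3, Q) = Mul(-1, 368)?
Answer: -264683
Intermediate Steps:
Q = -371 (Q = Add(-3, Mul(-1, 368)) = Add(-3, -368) = -371)
l = 13 (l = Add(8, Mul(-1, Mul(-1, 5))) = Add(8, Mul(-1, -5)) = Add(8, 5) = 13)
Function('U')(W) = Add(61, Mul(Rational(1, 2), W)) (Function('U')(W) = Mul(Rational(1, 2), Add(W, 122)) = Mul(Rational(1, 2), Add(122, W)) = Add(61, Mul(Rational(1, 2), W)))
Z = -4823 (Z = Mul(-371, 13) = -4823)
Add(Add(Function('U')(-370), -259736), Z) = Add(Add(Add(61, Mul(Rational(1, 2), -370)), -259736), -4823) = Add(Add(Add(61, -185), -259736), -4823) = Add(Add(-124, -259736), -4823) = Add(-259860, -4823) = -264683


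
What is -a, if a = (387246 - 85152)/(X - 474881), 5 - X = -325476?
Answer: 16783/8300 ≈ 2.0220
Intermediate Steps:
X = 325481 (X = 5 - 1*(-325476) = 5 + 325476 = 325481)
a = -16783/8300 (a = (387246 - 85152)/(325481 - 474881) = 302094/(-149400) = 302094*(-1/149400) = -16783/8300 ≈ -2.0220)
-a = -1*(-16783/8300) = 16783/8300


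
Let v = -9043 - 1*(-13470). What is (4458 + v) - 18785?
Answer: -9900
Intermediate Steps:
v = 4427 (v = -9043 + 13470 = 4427)
(4458 + v) - 18785 = (4458 + 4427) - 18785 = 8885 - 18785 = -9900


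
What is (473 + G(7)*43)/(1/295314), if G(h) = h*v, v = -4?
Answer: -215874534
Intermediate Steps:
G(h) = -4*h (G(h) = h*(-4) = -4*h)
(473 + G(7)*43)/(1/295314) = (473 - 4*7*43)/(1/295314) = (473 - 28*43)/(1/295314) = (473 - 1204)*295314 = -731*295314 = -215874534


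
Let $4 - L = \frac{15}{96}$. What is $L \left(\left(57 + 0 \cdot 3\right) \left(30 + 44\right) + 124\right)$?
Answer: $\frac{267033}{16} \approx 16690.0$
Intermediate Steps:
$L = \frac{123}{32}$ ($L = 4 - \frac{15}{96} = 4 - 15 \cdot \frac{1}{96} = 4 - \frac{5}{32} = \frac{123}{32} \approx 3.8438$)
$L \left(\left(57 + 0 \cdot 3\right) \left(30 + 44\right) + 124\right) = \frac{123 \left(\left(57 + 0 \cdot 3\right) \left(30 + 44\right) + 124\right)}{32} = \frac{123 \left(\left(57 + 0\right) 74 + 124\right)}{32} = \frac{123 \left(57 \cdot 74 + 124\right)}{32} = \frac{123 \left(4218 + 124\right)}{32} = \frac{123}{32} \cdot 4342 = \frac{267033}{16}$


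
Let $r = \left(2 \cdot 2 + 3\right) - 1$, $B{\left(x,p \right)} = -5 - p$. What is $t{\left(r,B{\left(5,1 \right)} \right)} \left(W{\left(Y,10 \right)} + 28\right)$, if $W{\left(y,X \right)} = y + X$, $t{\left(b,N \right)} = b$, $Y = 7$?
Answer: $270$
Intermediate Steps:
$r = 6$ ($r = \left(4 + 3\right) - 1 = 7 - 1 = 6$)
$W{\left(y,X \right)} = X + y$
$t{\left(r,B{\left(5,1 \right)} \right)} \left(W{\left(Y,10 \right)} + 28\right) = 6 \left(\left(10 + 7\right) + 28\right) = 6 \left(17 + 28\right) = 6 \cdot 45 = 270$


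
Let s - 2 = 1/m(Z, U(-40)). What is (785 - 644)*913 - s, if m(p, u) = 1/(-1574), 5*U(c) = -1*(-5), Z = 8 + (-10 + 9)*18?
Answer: 130305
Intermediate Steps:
Z = -10 (Z = 8 - 1*18 = 8 - 18 = -10)
U(c) = 1 (U(c) = (-1*(-5))/5 = (1/5)*5 = 1)
m(p, u) = -1/1574
s = -1572 (s = 2 + 1/(-1/1574) = 2 - 1574 = -1572)
(785 - 644)*913 - s = (785 - 644)*913 - 1*(-1572) = 141*913 + 1572 = 128733 + 1572 = 130305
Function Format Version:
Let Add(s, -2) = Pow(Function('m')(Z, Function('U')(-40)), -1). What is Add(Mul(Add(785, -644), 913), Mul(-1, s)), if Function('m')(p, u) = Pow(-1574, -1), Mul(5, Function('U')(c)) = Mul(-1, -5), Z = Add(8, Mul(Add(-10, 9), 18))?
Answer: 130305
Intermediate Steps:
Z = -10 (Z = Add(8, Mul(-1, 18)) = Add(8, -18) = -10)
Function('U')(c) = 1 (Function('U')(c) = Mul(Rational(1, 5), Mul(-1, -5)) = Mul(Rational(1, 5), 5) = 1)
Function('m')(p, u) = Rational(-1, 1574)
s = -1572 (s = Add(2, Pow(Rational(-1, 1574), -1)) = Add(2, -1574) = -1572)
Add(Mul(Add(785, -644), 913), Mul(-1, s)) = Add(Mul(Add(785, -644), 913), Mul(-1, -1572)) = Add(Mul(141, 913), 1572) = Add(128733, 1572) = 130305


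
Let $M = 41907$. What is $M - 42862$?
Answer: $-955$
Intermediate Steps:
$M - 42862 = 41907 - 42862 = -955$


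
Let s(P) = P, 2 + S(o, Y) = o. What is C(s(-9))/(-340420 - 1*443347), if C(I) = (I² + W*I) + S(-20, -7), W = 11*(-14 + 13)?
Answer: -158/783767 ≈ -0.00020159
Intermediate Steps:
S(o, Y) = -2 + o
W = -11 (W = 11*(-1) = -11)
C(I) = -22 + I² - 11*I (C(I) = (I² - 11*I) + (-2 - 20) = (I² - 11*I) - 22 = -22 + I² - 11*I)
C(s(-9))/(-340420 - 1*443347) = (-22 + (-9)² - 11*(-9))/(-340420 - 1*443347) = (-22 + 81 + 99)/(-340420 - 443347) = 158/(-783767) = 158*(-1/783767) = -158/783767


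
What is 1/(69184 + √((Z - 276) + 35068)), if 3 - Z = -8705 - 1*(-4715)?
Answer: 69184/4786387071 - √38785/4786387071 ≈ 1.4413e-5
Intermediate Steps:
Z = 3993 (Z = 3 - (-8705 - 1*(-4715)) = 3 - (-8705 + 4715) = 3 - 1*(-3990) = 3 + 3990 = 3993)
1/(69184 + √((Z - 276) + 35068)) = 1/(69184 + √((3993 - 276) + 35068)) = 1/(69184 + √(3717 + 35068)) = 1/(69184 + √38785)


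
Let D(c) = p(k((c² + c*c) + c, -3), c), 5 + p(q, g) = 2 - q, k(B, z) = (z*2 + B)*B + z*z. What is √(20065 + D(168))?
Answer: I*√3205011707 ≈ 56613.0*I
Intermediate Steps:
k(B, z) = z² + B*(B + 2*z) (k(B, z) = (2*z + B)*B + z² = (B + 2*z)*B + z² = B*(B + 2*z) + z² = z² + B*(B + 2*z))
p(q, g) = -3 - q (p(q, g) = -5 + (2 - q) = -3 - q)
D(c) = -12 - (c + 2*c²)² + 6*c + 12*c² (D(c) = -3 - (((c² + c*c) + c)² + (-3)² + 2*((c² + c*c) + c)*(-3)) = -3 - (((c² + c²) + c)² + 9 + 2*((c² + c²) + c)*(-3)) = -3 - ((2*c² + c)² + 9 + 2*(2*c² + c)*(-3)) = -3 - ((c + 2*c²)² + 9 + 2*(c + 2*c²)*(-3)) = -3 - ((c + 2*c²)² + 9 + (-12*c² - 6*c)) = -3 - (9 + (c + 2*c²)² - 12*c² - 6*c) = -3 + (-9 - (c + 2*c²)² + 6*c + 12*c²) = -12 - (c + 2*c²)² + 6*c + 12*c²)
√(20065 + D(168)) = √(20065 + (-12 - 1*168²*(1 + 2*168)² + 6*168*(1 + 2*168))) = √(20065 + (-12 - 1*28224*(1 + 336)² + 6*168*(1 + 336))) = √(20065 + (-12 - 1*28224*337² + 6*168*337)) = √(20065 + (-12 - 1*28224*113569 + 339696)) = √(20065 + (-12 - 3205371456 + 339696)) = √(20065 - 3205031772) = √(-3205011707) = I*√3205011707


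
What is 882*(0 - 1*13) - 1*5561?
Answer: -17027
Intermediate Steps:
882*(0 - 1*13) - 1*5561 = 882*(0 - 13) - 5561 = 882*(-13) - 5561 = -11466 - 5561 = -17027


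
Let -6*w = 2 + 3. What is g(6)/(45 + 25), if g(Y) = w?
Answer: -1/84 ≈ -0.011905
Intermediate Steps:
w = -5/6 (w = -(2 + 3)/6 = -1/6*5 = -5/6 ≈ -0.83333)
g(Y) = -5/6
g(6)/(45 + 25) = -5/(6*(45 + 25)) = -5/6/70 = -5/6*1/70 = -1/84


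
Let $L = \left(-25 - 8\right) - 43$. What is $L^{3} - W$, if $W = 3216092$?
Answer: $-3655068$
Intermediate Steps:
$L = -76$ ($L = -33 - 43 = -76$)
$L^{3} - W = \left(-76\right)^{3} - 3216092 = -438976 - 3216092 = -3655068$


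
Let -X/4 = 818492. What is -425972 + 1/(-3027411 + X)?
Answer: -2684211015389/6301379 ≈ -4.2597e+5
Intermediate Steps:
X = -3273968 (X = -4*818492 = -3273968)
-425972 + 1/(-3027411 + X) = -425972 + 1/(-3027411 - 3273968) = -425972 + 1/(-6301379) = -425972 - 1/6301379 = -2684211015389/6301379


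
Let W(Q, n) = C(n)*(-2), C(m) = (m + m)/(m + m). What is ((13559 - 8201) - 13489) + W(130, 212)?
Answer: -8133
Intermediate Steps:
C(m) = 1 (C(m) = (2*m)/((2*m)) = (2*m)*(1/(2*m)) = 1)
W(Q, n) = -2 (W(Q, n) = 1*(-2) = -2)
((13559 - 8201) - 13489) + W(130, 212) = ((13559 - 8201) - 13489) - 2 = (5358 - 13489) - 2 = -8131 - 2 = -8133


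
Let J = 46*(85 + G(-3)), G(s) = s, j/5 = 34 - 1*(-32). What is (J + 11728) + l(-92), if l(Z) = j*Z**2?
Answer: 2808620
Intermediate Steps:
j = 330 (j = 5*(34 - 1*(-32)) = 5*(34 + 32) = 5*66 = 330)
l(Z) = 330*Z**2
J = 3772 (J = 46*(85 - 3) = 46*82 = 3772)
(J + 11728) + l(-92) = (3772 + 11728) + 330*(-92)**2 = 15500 + 330*8464 = 15500 + 2793120 = 2808620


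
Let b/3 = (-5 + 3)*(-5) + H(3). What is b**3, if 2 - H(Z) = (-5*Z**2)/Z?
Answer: 531441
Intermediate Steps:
H(Z) = 2 + 5*Z (H(Z) = 2 - (-5*Z**2)/Z = 2 - (-5)*Z = 2 + 5*Z)
b = 81 (b = 3*((-5 + 3)*(-5) + (2 + 5*3)) = 3*(-2*(-5) + (2 + 15)) = 3*(10 + 17) = 3*27 = 81)
b**3 = 81**3 = 531441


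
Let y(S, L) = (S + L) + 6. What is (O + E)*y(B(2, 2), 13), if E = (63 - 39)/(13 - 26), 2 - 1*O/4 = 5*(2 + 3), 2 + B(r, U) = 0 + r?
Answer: -23180/13 ≈ -1783.1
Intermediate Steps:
B(r, U) = -2 + r (B(r, U) = -2 + (0 + r) = -2 + r)
y(S, L) = 6 + L + S (y(S, L) = (L + S) + 6 = 6 + L + S)
O = -92 (O = 8 - 20*(2 + 3) = 8 - 20*5 = 8 - 4*25 = 8 - 100 = -92)
E = -24/13 (E = 24/(-13) = 24*(-1/13) = -24/13 ≈ -1.8462)
(O + E)*y(B(2, 2), 13) = (-92 - 24/13)*(6 + 13 + (-2 + 2)) = -1220*(6 + 13 + 0)/13 = -1220/13*19 = -23180/13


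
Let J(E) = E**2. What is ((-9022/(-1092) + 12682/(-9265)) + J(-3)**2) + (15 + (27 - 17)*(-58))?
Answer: -10920977/22890 ≈ -477.11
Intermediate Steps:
((-9022/(-1092) + 12682/(-9265)) + J(-3)**2) + (15 + (27 - 17)*(-58)) = ((-9022/(-1092) + 12682/(-9265)) + ((-3)**2)**2) + (15 + (27 - 17)*(-58)) = ((-9022*(-1/1092) + 12682*(-1/9265)) + 9**2) + (15 + 10*(-58)) = ((347/42 - 746/545) + 81) + (15 - 580) = (157783/22890 + 81) - 565 = 2011873/22890 - 565 = -10920977/22890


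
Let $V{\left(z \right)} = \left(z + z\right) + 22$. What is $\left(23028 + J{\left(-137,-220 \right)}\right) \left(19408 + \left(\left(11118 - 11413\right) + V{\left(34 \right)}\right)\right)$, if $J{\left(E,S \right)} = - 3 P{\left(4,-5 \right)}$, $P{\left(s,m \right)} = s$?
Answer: $441976248$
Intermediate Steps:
$V{\left(z \right)} = 22 + 2 z$ ($V{\left(z \right)} = 2 z + 22 = 22 + 2 z$)
$J{\left(E,S \right)} = -12$ ($J{\left(E,S \right)} = \left(-3\right) 4 = -12$)
$\left(23028 + J{\left(-137,-220 \right)}\right) \left(19408 + \left(\left(11118 - 11413\right) + V{\left(34 \right)}\right)\right) = \left(23028 - 12\right) \left(19408 + \left(\left(11118 - 11413\right) + \left(22 + 2 \cdot 34\right)\right)\right) = 23016 \left(19408 + \left(-295 + \left(22 + 68\right)\right)\right) = 23016 \left(19408 + \left(-295 + 90\right)\right) = 23016 \left(19408 - 205\right) = 23016 \cdot 19203 = 441976248$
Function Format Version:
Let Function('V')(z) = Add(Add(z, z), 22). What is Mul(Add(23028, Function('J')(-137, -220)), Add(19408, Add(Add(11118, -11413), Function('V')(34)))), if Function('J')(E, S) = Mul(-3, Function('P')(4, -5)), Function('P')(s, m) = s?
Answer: 441976248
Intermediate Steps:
Function('V')(z) = Add(22, Mul(2, z)) (Function('V')(z) = Add(Mul(2, z), 22) = Add(22, Mul(2, z)))
Function('J')(E, S) = -12 (Function('J')(E, S) = Mul(-3, 4) = -12)
Mul(Add(23028, Function('J')(-137, -220)), Add(19408, Add(Add(11118, -11413), Function('V')(34)))) = Mul(Add(23028, -12), Add(19408, Add(Add(11118, -11413), Add(22, Mul(2, 34))))) = Mul(23016, Add(19408, Add(-295, Add(22, 68)))) = Mul(23016, Add(19408, Add(-295, 90))) = Mul(23016, Add(19408, -205)) = Mul(23016, 19203) = 441976248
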